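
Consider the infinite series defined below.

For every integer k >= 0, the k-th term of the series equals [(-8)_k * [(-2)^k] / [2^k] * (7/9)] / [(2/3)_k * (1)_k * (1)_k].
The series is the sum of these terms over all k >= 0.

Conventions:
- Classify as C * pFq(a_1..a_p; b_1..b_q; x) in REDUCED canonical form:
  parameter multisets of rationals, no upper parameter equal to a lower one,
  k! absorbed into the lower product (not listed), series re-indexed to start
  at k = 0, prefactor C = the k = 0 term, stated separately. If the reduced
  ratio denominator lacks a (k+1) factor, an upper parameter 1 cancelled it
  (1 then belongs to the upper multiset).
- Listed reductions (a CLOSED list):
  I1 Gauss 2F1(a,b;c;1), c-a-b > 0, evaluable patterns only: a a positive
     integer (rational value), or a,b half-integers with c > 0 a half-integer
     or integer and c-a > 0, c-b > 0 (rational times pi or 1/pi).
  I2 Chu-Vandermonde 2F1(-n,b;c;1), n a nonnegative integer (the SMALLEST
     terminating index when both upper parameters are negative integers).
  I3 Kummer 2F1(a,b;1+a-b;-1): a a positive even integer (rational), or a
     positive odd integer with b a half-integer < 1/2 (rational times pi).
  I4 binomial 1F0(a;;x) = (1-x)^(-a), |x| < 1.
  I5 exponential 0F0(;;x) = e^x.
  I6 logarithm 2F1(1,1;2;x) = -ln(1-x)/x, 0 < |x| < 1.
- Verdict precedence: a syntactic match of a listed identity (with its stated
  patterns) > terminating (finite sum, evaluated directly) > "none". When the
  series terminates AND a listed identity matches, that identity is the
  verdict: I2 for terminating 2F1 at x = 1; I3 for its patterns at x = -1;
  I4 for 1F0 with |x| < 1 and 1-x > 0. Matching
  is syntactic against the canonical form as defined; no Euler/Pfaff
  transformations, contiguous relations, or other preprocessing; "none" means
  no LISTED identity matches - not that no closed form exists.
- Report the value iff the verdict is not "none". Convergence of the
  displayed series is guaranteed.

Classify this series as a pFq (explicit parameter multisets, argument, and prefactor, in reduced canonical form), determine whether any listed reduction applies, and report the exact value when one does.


Classification (C = 7/9): 1F2 with upper {-8}, lower {2/3, 1}, argument x = -1. Verdict: terminating - the sum ends at index 8 because -8 is a negative integer; exact evaluation follows. Sum: 2505761268869/110986444800.

Key step: with t_0 = 7/9, the two k-th powers (prefactor 7/9) combine into one argument.
Adjacent-term ratio: r(k) = (-1) * (k-8) / [(k+2/3) (k+1) (k+1)] - poly over poly, x = (-1) from leading terms; C = 7/9 at k = 0.


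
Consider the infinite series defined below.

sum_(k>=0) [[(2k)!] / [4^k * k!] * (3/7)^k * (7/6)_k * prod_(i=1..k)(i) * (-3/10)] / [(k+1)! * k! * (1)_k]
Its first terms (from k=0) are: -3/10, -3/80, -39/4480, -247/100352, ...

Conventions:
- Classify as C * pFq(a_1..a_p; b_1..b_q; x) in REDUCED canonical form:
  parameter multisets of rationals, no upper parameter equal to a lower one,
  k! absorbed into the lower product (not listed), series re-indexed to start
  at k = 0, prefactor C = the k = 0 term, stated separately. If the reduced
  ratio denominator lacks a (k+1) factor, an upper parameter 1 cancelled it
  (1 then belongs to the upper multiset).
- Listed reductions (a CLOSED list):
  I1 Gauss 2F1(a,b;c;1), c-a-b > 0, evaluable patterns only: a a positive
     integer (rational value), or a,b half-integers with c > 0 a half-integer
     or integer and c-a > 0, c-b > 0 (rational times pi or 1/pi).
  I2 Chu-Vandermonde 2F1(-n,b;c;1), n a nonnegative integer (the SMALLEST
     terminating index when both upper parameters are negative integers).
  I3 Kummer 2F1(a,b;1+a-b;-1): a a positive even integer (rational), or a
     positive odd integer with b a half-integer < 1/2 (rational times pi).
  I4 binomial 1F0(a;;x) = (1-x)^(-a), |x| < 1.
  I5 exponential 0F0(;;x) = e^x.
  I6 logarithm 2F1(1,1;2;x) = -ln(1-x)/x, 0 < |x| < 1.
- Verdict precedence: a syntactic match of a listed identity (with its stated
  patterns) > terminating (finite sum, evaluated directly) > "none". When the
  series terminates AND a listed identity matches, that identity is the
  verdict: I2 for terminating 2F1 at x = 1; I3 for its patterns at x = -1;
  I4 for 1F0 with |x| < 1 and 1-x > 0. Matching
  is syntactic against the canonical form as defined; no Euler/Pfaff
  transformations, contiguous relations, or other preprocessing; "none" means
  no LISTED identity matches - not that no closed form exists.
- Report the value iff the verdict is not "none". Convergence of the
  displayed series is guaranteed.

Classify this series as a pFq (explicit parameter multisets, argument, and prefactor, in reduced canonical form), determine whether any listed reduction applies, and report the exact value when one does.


This is -3/10 * 2F1(1/2, 7/6; 2; 3/7) in reduced canonical form. Verdict: none. A 2F1 with upper {1/2, 7/6} fits none of I1-I6 at x = 3/7; the sum runs forever.

Structural cue: x = (3/7) and the running product (C = -3/10, x = 3/7) telescopes to a rising factorial.
Term ratio: r(k) = (3/7) * (k+1/2) (k+7/6) / [(k+2) (k+1)] ; factor over Q: parameters, x = (3/7), and C = -3/10.


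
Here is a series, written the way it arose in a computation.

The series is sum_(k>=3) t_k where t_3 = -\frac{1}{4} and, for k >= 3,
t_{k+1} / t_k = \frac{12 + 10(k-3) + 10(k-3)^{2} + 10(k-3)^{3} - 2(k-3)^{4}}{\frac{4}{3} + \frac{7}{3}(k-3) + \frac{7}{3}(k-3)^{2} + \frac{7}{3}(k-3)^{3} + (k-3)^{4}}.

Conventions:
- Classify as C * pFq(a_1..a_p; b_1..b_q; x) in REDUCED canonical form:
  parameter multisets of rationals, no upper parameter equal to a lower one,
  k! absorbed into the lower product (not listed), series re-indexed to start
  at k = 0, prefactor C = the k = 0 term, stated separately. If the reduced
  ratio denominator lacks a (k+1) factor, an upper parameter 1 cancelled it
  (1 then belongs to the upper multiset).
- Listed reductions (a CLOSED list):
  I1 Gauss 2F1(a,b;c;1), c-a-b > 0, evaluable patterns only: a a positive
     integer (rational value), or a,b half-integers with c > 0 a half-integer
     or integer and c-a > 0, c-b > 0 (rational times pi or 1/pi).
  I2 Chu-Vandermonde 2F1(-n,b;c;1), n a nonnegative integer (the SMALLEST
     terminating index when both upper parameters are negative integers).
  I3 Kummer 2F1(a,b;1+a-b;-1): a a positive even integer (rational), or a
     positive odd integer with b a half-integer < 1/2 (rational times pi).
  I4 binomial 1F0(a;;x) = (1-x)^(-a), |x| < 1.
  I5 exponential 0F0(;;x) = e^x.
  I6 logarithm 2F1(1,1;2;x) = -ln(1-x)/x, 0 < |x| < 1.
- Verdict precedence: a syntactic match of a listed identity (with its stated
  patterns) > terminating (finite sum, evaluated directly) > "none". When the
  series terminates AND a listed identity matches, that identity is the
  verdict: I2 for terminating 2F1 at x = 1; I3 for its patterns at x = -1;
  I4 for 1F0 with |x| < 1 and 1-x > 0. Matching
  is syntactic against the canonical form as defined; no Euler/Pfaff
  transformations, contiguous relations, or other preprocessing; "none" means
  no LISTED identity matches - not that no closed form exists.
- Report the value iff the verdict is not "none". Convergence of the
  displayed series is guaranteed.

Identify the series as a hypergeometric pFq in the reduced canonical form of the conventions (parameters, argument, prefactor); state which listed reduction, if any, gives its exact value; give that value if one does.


x = -2 here; the reduced form reads 2F1, upper {-6, 1}, lower {\frac{4}{3}}, C = -\frac{1}{4}. Verdict: terminating - no listed pattern fits, but -6 in the upper list cuts the series at k = 6; direct evaluation. Value: -\frac{171088}{1729}.

The tell: with t_0 = -\frac{1}{4}, roots of the ratio polynomials (prefactor -1/4) are the negated parameters.
Step ratio: r(k) = -2 * (k-6) (k+1) / [(k+\frac{4}{3}) (k+1)] - poly over poly, x = -2 from leading terms; C = -\frac{1}{4} at k = 0.


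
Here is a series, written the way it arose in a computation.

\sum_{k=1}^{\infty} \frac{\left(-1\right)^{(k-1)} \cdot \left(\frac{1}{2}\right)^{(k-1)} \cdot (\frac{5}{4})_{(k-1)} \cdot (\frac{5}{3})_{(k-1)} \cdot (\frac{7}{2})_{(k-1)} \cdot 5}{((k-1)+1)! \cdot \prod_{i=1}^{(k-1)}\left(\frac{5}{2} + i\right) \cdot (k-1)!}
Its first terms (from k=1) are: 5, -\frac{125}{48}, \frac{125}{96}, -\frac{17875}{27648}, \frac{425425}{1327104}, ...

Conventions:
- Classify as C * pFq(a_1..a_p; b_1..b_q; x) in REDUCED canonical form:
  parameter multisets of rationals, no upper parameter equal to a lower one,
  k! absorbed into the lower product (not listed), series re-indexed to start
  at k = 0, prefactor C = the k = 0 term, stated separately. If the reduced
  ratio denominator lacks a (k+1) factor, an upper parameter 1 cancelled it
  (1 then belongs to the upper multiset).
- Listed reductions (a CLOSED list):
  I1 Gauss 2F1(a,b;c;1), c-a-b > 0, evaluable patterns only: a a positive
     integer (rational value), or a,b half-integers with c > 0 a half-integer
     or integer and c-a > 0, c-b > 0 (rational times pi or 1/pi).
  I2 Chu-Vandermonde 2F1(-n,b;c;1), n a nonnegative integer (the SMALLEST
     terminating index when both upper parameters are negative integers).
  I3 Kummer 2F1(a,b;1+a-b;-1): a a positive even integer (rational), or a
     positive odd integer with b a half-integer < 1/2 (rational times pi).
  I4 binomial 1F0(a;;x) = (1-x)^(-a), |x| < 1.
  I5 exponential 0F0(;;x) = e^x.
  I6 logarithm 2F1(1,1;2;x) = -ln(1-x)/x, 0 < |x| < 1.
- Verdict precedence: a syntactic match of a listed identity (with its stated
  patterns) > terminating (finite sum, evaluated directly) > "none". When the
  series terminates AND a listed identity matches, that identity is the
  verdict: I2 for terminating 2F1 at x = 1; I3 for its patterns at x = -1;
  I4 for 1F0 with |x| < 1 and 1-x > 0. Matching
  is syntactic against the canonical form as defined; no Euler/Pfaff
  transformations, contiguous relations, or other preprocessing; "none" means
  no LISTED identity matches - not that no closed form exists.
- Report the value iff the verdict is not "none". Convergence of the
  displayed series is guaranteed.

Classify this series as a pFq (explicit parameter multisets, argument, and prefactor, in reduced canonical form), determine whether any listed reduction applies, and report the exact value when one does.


Classification (C = 5): 2F1 with upper {\frac{5}{4}, \frac{5}{3}}, lower {2}, argument x = -\frac{1}{2}. Verdict: none. No listed pattern accepts 2F1(\frac{5}{4}, \frac{5}{3}; 2; -\frac{1}{2}).

First insight: with t_0 = 5, the parameter 7/2 appears in both the upper and lower lists and cancels.
Consecutive-term ratio: r(k) = -\frac{1}{2} * (k+\frac{5}{4}) (k+\frac{5}{3}) / [(k+2) (k+1)] - rational in k, leading ratio -\frac{1}{2}; with t_0 = 5, classification follows.


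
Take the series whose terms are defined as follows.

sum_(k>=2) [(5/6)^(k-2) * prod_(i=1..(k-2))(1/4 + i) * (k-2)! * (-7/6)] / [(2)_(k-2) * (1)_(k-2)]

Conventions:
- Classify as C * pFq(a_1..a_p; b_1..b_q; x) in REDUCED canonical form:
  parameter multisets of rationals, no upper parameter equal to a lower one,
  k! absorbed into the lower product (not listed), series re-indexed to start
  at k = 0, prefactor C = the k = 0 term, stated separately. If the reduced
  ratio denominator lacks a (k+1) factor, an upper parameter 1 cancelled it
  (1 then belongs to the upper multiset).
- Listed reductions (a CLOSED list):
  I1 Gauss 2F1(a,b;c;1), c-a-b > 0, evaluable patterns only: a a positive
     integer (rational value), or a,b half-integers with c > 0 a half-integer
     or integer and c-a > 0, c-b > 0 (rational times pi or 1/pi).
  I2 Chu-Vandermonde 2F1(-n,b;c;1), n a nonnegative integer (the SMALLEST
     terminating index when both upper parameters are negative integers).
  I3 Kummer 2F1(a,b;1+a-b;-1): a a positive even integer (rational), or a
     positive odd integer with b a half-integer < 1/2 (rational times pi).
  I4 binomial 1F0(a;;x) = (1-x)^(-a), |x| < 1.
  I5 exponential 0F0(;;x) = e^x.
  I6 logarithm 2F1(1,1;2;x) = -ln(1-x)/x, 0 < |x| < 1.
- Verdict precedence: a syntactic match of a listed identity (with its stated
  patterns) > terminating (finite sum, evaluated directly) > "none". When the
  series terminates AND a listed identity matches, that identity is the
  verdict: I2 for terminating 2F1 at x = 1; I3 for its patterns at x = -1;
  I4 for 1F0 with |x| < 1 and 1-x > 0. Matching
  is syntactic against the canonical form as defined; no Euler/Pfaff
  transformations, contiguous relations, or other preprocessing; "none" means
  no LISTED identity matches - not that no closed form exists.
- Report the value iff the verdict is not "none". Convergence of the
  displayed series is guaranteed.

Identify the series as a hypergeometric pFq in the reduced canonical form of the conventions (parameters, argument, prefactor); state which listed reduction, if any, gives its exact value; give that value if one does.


Canonical form: C = -7/6 times 2F1 with upper {1, 5/4}, lower {2}, x = 5/6. Verdict: none - this 2F1 at x = 5/6 matches no listed pattern, and upper {1, 5/4} holds no stopper.

Structural cue: x = (5/6) and the running product (C = -7/6) telescopes to a rising factorial.
Adjacent-term ratio: r(k) = (5/6) * (k+1) (k+5/4) / [(k+2) (k+1)] - rational in k. x = (5/6); t_0 = -7/6; negate the roots.


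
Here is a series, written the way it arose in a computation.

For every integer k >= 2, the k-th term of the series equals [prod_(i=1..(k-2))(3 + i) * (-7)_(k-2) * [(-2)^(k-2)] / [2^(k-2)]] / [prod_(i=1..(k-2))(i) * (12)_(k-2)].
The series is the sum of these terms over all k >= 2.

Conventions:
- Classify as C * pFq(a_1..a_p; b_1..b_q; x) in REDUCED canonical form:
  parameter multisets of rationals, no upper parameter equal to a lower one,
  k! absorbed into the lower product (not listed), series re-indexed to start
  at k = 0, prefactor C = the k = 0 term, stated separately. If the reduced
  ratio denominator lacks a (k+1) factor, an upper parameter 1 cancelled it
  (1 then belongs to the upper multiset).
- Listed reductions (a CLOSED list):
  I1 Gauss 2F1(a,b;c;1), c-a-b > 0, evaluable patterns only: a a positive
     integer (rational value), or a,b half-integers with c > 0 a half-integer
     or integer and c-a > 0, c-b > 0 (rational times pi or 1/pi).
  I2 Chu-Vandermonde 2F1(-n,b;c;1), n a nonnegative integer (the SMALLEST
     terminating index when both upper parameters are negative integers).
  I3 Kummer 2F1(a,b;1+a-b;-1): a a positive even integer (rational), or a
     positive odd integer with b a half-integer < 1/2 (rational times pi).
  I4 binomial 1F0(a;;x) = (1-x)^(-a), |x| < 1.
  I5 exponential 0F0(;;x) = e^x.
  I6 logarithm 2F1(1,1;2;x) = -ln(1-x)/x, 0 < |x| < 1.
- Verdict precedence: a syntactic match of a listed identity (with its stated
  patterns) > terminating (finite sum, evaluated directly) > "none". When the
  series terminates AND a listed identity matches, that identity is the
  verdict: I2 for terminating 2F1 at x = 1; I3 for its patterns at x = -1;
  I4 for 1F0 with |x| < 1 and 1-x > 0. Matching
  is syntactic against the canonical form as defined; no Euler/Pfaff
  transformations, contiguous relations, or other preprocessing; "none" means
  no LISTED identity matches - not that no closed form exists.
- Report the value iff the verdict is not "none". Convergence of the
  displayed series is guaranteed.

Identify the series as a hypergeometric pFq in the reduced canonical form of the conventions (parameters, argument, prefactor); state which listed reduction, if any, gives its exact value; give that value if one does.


Canonical form: C = 1 times 2F1 with upper {-7, 4}, lower {12}, x = -1. Verdict (x = -1): the Kummer evaluation I3 applies (x = -1; c = 12 equals 1+a-b for upper {-7, 4}: listed pattern). Its exact value is 55/6.

The tell: t_0 being 1, the running product (C = 1, x = -1) telescopes to a rising factorial.
Ratio: r(k) = (-1) * (k-7) (k+4) / [(k+12) (k+1)] - rational in k, leading ratio (-1); with t_0 = 1, classification follows.


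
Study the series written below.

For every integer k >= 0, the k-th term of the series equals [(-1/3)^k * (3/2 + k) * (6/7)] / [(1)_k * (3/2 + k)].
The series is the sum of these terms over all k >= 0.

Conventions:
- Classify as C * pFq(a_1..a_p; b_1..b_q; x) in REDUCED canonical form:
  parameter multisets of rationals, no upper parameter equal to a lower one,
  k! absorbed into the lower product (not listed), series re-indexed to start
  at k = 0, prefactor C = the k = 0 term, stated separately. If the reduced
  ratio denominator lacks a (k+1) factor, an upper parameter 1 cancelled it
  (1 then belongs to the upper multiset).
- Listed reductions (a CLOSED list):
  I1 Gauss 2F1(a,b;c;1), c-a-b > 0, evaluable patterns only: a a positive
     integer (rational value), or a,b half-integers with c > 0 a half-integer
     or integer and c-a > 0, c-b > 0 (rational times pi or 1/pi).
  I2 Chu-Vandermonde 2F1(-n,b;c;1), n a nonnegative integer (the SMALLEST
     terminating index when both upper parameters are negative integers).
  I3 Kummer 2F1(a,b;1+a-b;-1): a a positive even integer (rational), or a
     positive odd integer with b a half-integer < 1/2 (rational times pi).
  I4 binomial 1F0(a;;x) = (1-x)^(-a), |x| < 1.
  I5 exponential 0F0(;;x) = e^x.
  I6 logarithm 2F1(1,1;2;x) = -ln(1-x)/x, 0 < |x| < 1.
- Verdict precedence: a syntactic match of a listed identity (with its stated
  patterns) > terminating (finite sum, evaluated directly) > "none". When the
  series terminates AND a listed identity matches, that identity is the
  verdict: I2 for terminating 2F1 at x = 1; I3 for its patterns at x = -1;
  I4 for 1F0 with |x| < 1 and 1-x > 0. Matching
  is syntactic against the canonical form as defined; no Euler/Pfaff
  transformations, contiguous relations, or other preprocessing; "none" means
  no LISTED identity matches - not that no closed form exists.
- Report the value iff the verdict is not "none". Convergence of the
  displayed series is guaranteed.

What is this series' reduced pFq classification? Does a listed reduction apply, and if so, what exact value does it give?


Prefactor 6/7, argument -1/3: 0F0 with upper {-} over lower {-}. Verdict: the I5 exponential reduction matches (the 0F0 exponential series at x = -1/3). Exact value: (6/7) * e^(-1/3).

Structural cue: from the first term 6/7: (1)_k (C = 6/7) is k! itself.
Step ratio: r(k) = (-1/3) * 1 / [(k+1)] ; factor over Q: parameters, x = (-1/3), and C = 6/7.


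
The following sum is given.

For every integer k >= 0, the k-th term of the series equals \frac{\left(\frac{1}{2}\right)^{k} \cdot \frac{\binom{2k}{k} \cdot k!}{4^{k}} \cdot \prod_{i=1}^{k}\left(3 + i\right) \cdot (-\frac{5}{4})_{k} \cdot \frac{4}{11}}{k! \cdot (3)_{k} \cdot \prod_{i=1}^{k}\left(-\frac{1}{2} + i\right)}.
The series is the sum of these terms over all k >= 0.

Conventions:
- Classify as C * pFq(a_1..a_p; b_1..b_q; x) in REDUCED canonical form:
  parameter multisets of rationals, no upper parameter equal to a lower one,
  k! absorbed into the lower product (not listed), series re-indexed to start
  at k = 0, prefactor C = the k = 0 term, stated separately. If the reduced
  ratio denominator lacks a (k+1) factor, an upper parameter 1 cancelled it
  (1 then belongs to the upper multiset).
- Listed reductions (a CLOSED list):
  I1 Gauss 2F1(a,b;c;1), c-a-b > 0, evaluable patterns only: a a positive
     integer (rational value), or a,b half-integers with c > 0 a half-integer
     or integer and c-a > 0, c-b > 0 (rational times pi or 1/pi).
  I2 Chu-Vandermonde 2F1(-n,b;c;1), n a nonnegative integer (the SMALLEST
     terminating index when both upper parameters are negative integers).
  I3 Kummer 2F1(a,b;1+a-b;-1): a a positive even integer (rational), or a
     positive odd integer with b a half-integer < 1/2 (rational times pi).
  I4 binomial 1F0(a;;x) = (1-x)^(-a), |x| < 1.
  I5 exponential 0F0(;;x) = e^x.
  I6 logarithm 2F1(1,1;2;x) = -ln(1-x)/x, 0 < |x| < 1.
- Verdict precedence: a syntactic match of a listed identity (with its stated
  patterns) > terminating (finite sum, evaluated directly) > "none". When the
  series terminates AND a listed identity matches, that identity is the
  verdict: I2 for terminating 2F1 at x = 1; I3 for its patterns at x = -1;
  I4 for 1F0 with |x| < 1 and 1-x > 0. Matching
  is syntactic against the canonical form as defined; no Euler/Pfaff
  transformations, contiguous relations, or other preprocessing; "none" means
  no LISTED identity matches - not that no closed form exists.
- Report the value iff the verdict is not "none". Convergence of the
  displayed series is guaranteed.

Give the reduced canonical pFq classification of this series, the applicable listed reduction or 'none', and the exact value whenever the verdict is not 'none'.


Key step: with t_0 = \frac{4}{11}, the lower running product (C = 4/11, x = 1/2) is a rising factorial.
Consecutive-term ratio: r(k) = \frac{1}{2} * (k-\frac{5}{4}) (k+4) / [(k+3) (k+1)] - poly over poly, x = \frac{1}{2} from leading terms; C = \frac{4}{11} at k = 0.

x = \frac{1}{2} here; the reduced form reads 2F1, upper {-\frac{5}{4}, 4}, lower {3}, C = \frac{4}{11}. Verdict: none (x = \frac{1}{2}): each listed identity misses the multisets {-\frac{5}{4}, 4} ; {3}.


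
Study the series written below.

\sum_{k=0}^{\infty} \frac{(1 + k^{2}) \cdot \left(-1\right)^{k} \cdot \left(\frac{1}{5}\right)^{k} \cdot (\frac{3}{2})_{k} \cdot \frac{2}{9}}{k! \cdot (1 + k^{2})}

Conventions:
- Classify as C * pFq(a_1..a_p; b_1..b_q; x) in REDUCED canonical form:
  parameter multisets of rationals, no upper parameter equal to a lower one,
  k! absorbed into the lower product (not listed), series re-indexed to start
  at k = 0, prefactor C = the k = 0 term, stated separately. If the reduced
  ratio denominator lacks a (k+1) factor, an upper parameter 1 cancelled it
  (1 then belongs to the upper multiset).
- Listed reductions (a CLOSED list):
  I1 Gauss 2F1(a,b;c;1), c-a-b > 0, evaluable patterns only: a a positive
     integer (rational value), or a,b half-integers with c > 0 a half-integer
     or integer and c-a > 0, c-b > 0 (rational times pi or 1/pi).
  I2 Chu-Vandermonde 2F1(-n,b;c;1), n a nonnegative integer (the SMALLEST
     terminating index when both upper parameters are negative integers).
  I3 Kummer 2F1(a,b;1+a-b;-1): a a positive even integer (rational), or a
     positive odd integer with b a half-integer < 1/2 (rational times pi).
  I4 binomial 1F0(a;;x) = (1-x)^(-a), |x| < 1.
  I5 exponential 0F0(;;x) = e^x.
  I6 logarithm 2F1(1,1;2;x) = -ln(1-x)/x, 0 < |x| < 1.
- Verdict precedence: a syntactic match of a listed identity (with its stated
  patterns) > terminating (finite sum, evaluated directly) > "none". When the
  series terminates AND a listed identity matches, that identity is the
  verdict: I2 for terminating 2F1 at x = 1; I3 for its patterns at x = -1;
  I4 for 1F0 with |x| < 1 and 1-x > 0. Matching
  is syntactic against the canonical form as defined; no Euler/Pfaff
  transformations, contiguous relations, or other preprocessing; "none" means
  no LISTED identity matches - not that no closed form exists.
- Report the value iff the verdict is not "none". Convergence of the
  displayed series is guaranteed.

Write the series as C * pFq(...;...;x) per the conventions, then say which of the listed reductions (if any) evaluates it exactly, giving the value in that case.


Prefactor \frac{2}{9}, argument -\frac{1}{5}: 1F0 with upper {\frac{3}{2}} over lower {-}. Verdict: binomial (I4) matches (the 1F0 binomial series: exponent -3/2, x = -\frac{1}{5}). Exact value: \frac{2}{9} \cdot \left(\frac{6}{5}\right)^{-\frac{3}{2}}.

Key observation: from the first term \frac{2}{9}: the (-1)^k factor (C = 2/9, x = -1/5) folds into the argument's sign.
Adjacent-term ratio: r(k) = -\frac{1}{5} * (k+\frac{3}{2}) / [(k+1)] - rational in k. x = -\frac{1}{5}; t_0 = \frac{2}{9}; negate the roots.


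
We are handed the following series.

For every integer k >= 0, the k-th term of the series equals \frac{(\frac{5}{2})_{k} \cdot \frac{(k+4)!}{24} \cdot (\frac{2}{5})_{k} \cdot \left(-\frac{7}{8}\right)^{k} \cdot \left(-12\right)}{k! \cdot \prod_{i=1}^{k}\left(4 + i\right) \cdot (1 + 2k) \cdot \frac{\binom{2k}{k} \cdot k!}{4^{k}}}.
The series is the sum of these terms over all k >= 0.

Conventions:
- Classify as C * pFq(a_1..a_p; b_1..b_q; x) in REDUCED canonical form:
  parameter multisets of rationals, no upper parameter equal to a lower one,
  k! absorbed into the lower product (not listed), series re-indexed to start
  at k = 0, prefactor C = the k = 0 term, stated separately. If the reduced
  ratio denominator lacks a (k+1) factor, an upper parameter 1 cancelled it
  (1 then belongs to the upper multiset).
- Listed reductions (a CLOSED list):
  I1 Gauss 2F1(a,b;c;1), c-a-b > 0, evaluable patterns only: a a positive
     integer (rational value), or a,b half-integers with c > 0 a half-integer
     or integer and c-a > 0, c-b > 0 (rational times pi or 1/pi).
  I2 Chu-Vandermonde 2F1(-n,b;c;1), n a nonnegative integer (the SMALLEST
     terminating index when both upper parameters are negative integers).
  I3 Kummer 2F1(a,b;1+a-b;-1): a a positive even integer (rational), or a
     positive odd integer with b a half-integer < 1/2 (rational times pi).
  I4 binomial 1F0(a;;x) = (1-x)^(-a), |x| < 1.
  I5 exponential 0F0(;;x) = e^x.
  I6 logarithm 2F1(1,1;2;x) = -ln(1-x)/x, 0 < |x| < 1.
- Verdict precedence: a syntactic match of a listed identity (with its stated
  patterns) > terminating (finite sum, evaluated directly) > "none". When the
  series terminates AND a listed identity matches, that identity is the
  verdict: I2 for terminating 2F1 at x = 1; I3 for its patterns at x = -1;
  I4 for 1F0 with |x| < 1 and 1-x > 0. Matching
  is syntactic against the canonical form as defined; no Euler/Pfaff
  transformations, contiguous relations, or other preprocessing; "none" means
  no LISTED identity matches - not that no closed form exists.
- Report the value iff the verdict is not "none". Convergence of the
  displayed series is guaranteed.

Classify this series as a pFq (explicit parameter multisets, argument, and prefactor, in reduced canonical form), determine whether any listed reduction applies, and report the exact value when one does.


Prefactor -12, argument -\frac{7}{8}: 2F1 with upper {\frac{2}{5}, \frac{5}{2}} over lower {\frac{3}{2}}. Verdict: none. Every listed pattern misses the 2F1 form at -\frac{7}{8}, upper {\frac{2}{5}, \frac{5}{2}}.

The tell: t_0 = -12 here, and the lower (2k+1) factor (C = -12, x = -7/8) shifts a half-integer Pochhammer.
Term ratio: r(k) = -\frac{7}{8} * (k+\frac{2}{5}) (k+\frac{5}{2}) / [(k+\frac{3}{2}) (k+1)] - rational; roots negated = parameters, x = -\frac{7}{8}, C = -12.


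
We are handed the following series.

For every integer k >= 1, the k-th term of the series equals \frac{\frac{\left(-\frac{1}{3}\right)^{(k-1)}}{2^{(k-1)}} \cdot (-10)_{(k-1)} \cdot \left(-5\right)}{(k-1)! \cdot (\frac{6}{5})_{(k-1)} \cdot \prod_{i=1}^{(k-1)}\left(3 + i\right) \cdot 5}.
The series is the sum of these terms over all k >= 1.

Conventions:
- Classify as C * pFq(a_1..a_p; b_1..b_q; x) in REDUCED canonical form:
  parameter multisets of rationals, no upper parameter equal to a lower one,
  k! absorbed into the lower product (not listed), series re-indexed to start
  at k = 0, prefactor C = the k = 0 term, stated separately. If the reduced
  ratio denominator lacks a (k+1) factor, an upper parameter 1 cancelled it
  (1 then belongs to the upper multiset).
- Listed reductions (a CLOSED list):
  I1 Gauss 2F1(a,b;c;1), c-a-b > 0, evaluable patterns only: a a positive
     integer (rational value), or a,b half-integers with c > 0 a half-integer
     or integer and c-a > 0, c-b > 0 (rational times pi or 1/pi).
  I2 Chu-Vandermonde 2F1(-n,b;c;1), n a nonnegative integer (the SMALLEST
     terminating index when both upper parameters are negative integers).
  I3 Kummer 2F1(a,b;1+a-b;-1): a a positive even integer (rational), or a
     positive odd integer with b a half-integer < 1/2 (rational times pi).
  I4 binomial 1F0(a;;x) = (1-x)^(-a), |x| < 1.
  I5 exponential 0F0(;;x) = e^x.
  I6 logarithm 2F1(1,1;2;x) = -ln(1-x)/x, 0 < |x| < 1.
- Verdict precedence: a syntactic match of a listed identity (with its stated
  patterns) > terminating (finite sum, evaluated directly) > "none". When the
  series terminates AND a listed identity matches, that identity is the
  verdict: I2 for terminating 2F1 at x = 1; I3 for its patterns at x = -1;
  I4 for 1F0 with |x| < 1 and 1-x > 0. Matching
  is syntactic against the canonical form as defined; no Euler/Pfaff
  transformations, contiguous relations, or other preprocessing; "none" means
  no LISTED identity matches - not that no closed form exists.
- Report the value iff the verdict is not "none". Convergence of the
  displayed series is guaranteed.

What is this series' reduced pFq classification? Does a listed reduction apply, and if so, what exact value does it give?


Canonical form: C = -1 times 1F2 with upper {-10}, lower {\frac{6}{5}, 4}, x = -\frac{1}{6}. Verdict: terminating - upper parameter -10 makes this a finite sum (last index 10), evaluated exactly. Its exact value is -\frac{213065994620095753232620538197}{155358200133064995951316303872}.

Structural cue: t_0 being -1, the constant factors (prefactor -1) combine into one prefactor.
Term ratio: r(k) = -\frac{1}{6} * (k-10) / [(k+\frac{6}{5}) (k+4) (k+1)] - poly over poly, x = -\frac{1}{6} from leading terms; C = -1 at k = 0.


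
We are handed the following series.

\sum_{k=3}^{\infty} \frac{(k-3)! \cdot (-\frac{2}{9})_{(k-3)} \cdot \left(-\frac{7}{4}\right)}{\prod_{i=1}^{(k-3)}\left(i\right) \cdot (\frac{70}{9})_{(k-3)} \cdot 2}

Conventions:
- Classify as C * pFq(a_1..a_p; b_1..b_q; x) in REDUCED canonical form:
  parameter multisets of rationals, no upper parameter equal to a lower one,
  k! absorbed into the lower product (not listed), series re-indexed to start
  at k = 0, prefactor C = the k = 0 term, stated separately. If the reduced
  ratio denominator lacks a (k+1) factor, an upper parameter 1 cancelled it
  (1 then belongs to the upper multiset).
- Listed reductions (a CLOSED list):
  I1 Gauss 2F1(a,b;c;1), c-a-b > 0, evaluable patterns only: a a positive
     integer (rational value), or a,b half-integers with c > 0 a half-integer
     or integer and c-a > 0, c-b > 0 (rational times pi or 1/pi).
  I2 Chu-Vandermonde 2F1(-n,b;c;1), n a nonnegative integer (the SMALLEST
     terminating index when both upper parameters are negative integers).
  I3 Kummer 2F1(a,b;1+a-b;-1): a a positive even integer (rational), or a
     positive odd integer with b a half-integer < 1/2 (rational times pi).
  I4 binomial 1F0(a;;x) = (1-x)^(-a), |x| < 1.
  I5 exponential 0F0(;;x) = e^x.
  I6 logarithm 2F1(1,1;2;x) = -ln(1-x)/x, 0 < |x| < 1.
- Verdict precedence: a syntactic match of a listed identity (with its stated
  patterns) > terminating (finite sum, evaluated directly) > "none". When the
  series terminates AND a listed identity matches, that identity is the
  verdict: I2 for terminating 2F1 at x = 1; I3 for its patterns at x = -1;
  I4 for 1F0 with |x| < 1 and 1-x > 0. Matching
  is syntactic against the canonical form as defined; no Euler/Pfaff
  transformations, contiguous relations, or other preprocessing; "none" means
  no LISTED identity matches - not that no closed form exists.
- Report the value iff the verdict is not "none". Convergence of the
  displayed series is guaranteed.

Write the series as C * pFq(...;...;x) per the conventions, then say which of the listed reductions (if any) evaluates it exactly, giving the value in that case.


Structural cue: t_0 being -\frac{7}{8}, the factorial ratio (C = -7/8) (k+a-1)!/(a-1)! is a rising factorial (a)_k.
Term ratio: r(k) = 1 * (k-\frac{2}{9}) (k+1) / [(k+\frac{70}{9}) (k+1)] - rational in k. x = 1; t_0 = -\frac{7}{8}; negate the roots.

Prefactor -\frac{7}{8}, argument 1: 2F1 with upper {-\frac{2}{9}, 1} over lower {\frac{70}{9}}. Verdict: Gauss's theorem (I1) applies (x = 1: the Gamma ratio telescopes since c-a-b = 7 > 0 and a = 1 in Z>0). Its exact value is -\frac{61}{72}.


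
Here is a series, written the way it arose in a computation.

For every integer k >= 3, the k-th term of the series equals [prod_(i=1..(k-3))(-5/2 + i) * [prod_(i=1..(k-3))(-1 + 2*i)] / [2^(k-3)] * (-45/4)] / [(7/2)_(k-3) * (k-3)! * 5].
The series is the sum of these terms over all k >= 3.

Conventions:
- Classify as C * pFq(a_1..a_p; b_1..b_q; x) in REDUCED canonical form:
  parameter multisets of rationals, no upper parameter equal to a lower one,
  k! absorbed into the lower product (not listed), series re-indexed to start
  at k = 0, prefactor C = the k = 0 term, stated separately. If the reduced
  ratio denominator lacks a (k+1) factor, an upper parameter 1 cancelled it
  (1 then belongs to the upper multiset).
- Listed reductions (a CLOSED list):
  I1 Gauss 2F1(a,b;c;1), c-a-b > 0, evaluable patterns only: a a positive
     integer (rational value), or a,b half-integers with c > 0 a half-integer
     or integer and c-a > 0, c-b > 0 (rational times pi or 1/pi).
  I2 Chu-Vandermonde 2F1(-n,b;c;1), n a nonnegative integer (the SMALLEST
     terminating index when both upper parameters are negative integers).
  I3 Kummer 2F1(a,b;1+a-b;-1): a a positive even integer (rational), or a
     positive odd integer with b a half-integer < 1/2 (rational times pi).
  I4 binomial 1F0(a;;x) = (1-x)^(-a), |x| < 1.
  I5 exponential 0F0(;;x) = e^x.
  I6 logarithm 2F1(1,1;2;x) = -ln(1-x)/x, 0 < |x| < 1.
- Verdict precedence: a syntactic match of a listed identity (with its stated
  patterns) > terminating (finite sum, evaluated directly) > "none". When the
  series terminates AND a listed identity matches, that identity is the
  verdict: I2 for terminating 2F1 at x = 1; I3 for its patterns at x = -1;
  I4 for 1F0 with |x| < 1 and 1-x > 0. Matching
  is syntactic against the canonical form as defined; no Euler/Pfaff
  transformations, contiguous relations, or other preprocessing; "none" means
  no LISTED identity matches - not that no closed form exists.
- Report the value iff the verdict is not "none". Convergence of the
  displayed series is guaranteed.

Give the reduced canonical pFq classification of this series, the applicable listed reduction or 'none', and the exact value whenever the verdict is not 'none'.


Reduced: x = 1, 2F1, upper = {-3/2, 1/2}, lower = {7/2}, C = -9/4. Verdict: the half-integer Gauss pattern (I1) applies (x = 1; upper {-3/2, 1/2} half-integers, c = 7/2 in the evaluable pattern). Exact value: (-4725/8192) * pi.

Key step: t_0 = -9/4 here, and the running product (C = -9/4) telescopes to a rising factorial.
Adjacent-term ratio: r(k) = 1 * (k-3/2) (k+1/2) / [(k+7/2) (k+1)] - rational; roots negated = parameters, x = 1, C = -9/4.


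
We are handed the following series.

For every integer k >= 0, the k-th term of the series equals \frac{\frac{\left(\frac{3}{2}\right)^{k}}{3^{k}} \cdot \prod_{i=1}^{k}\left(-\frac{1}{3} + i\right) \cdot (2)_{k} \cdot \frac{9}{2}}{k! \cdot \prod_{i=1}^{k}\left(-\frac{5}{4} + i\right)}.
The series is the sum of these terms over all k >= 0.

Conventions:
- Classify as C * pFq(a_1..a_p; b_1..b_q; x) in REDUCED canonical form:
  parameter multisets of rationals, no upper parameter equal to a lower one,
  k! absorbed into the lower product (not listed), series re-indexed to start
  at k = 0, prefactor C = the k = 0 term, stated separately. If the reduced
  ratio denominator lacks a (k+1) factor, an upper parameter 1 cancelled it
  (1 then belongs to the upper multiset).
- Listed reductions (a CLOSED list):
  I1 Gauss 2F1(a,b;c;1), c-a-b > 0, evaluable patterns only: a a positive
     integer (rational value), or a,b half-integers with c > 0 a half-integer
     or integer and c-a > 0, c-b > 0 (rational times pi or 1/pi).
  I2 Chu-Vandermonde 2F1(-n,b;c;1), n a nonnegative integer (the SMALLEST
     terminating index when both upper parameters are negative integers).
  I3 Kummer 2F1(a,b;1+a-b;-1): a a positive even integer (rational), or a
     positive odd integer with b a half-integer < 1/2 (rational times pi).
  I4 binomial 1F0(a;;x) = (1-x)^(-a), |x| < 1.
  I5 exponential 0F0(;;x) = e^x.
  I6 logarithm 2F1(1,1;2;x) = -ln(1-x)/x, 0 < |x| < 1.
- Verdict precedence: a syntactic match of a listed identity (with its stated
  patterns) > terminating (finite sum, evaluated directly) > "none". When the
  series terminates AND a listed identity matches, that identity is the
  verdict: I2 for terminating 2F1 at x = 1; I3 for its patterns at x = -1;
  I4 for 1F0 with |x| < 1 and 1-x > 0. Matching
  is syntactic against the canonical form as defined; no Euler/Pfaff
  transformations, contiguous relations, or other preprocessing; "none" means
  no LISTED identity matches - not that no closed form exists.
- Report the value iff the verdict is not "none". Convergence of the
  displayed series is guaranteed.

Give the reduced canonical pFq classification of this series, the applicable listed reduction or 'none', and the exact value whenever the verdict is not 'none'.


Classification (C = \frac{9}{2}): 2F1 with upper {\frac{2}{3}, 2}, lower {-\frac{1}{4}}, argument x = \frac{1}{2}. Verdict: none - at argument \frac{1}{2} the multisets {\frac{2}{3}, 2} ; {-\frac{1}{4}} match no listed identity.

The tell: with t_0 = \frac{9}{2}, the running product (C = 9/2, x = 1/2) telescopes to a rising factorial.
Term ratio: r(k) = \frac{1}{2} * (k+\frac{2}{3}) (k+2) / [(k-\frac{1}{4}) (k+1)] - rational in k. x = \frac{1}{2}; t_0 = \frac{9}{2}; negate the roots.


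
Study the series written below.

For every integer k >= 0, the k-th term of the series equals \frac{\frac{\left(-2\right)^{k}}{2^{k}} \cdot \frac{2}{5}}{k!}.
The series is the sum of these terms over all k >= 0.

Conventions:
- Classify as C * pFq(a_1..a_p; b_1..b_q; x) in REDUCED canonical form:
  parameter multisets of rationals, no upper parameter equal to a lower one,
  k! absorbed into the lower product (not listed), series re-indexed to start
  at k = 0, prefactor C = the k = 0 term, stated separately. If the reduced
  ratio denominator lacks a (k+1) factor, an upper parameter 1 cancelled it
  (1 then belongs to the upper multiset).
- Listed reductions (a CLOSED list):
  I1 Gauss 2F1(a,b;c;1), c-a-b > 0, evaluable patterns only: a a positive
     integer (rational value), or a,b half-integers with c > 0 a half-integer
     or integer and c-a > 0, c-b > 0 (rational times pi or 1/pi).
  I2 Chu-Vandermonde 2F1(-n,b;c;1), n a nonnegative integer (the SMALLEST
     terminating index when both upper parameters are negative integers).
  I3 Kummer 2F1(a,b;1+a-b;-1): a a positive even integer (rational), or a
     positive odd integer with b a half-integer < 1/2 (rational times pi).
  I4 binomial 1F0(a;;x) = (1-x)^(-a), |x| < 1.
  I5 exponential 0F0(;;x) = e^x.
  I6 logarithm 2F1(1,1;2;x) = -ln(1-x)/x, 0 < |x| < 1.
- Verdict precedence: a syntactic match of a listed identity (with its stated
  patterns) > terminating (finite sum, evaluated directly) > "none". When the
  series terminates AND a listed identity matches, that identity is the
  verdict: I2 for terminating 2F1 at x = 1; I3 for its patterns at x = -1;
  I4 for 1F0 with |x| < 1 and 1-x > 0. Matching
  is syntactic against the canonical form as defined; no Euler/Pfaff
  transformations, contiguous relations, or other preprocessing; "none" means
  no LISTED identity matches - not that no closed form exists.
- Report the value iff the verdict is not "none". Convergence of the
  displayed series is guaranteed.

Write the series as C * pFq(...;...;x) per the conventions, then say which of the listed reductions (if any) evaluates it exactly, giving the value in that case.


x = -1 here; the reduced form reads 0F0, upper {-}, lower {-}, C = \frac{2}{5}. Verdict: this is the exponential series (I5) (the 0F0 exponential series at x = -1). Value: \frac{2}{5} \cdot e^{-1}.

First insight: x = -1 and the two k-th powers (prefactor 2/5) combine into one argument.
Adjacent-term ratio: r(k) = -1 * 1 / [(k+1)] - rational; roots negated = parameters, x = -1, C = \frac{2}{5}.


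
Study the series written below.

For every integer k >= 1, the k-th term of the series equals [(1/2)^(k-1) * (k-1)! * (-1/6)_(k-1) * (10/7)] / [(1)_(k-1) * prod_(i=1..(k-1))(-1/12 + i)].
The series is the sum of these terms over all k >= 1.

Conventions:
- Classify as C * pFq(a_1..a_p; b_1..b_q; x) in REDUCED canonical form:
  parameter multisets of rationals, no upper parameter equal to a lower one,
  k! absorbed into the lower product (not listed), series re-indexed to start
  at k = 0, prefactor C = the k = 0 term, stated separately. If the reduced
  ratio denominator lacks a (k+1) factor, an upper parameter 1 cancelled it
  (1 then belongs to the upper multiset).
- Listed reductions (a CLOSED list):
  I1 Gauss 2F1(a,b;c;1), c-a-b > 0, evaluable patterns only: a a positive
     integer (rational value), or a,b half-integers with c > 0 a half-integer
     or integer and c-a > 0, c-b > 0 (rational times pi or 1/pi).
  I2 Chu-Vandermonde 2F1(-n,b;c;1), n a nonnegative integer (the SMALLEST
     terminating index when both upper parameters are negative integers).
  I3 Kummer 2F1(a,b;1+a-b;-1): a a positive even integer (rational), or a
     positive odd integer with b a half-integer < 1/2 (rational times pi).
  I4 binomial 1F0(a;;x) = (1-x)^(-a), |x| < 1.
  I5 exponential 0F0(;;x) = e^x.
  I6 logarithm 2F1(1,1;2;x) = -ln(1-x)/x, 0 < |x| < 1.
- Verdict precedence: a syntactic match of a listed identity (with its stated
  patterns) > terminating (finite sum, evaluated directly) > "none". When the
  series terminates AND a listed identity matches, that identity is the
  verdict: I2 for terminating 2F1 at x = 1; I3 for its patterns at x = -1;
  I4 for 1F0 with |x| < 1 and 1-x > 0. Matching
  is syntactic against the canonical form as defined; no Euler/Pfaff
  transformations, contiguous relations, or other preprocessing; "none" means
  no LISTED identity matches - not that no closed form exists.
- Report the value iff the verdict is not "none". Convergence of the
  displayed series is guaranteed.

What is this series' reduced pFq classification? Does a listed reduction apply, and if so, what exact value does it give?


Canonical form: C = 10/7 times 2F1 with upper {-1/6, 1}, lower {11/12}, x = 1/2. Verdict: none - at argument 1/2 the multisets {-1/6, 1} ; {11/12} match no listed identity.

Key step: x = (1/2) and the lower running product (C = 10/7, x = 1/2) is a rising factorial.
Ratio: r(k) = (1/2) * (k-1/6) (k+1) / [(k+11/12) (k+1)] - rational in k. x = (1/2); t_0 = 10/7; negate the roots.
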